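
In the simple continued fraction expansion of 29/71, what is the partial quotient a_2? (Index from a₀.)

29 = 0·71 + 29   →  a_0 = 0
71 = 2·29 + 13   →  a_1 = 2
29 = 2·13 + 3   →  a_2 = 2

2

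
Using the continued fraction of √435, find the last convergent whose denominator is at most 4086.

√435 = [20; 1, 5, 1, 40, …] (period length 4).
Convergents:
  p_0/q_0 = 20/1
  p_1/q_1 = 21/1
  p_2/q_2 = 125/6
  p_3/q_3 = 146/7
  p_4/q_4 = 5965/286
  p_5/q_5 = 6111/293
  p_6/q_6 = 36520/1751
  p_7/q_7 = 42631/2044
  p_8/q_8 = 1741760/83511
q_7 = 2044 ≤ 4086 < 83511 = q_8, so the answer is 42631/2044.

42631/2044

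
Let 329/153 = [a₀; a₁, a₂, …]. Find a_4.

329 = 2·153 + 23   →  a_0 = 2
153 = 6·23 + 15   →  a_1 = 6
23 = 1·15 + 8   →  a_2 = 1
15 = 1·8 + 7   →  a_3 = 1
8 = 1·7 + 1   →  a_4 = 1

1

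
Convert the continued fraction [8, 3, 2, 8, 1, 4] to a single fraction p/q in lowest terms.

Fold from the inside: start with 4/1.
  1 + 1/4 = 5/4
  8 + 4/5 = 44/5
  2 + 5/44 = 93/44
  3 + 44/93 = 323/93
  8 + 93/323 = 2677/323

2677/323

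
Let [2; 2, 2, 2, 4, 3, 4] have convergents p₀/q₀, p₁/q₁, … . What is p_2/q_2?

12/5

Using pₖ = aₖpₖ₋₁ + pₖ₋₂, qₖ = aₖqₖ₋₁ + qₖ₋₂ (with p₋₁=1, p₋₂=0, q₋₁=0, q₋₂=1):
  k=0: a=2, p=2, q=1
  k=1: a=2, p=5, q=2
  k=2: a=2, p=12, q=5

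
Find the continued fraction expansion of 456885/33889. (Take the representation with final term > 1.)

[13; 2, 13, 4, 8, 12, 3]

456885 = 13×33889 + 16328
33889 = 2×16328 + 1233
16328 = 13×1233 + 299
1233 = 4×299 + 37
299 = 8×37 + 3
37 = 12×3 + 1
3 = 3×1 + 0  (stop)
So 456885/33889 = [13; 2, 13, 4, 8, 12, 3].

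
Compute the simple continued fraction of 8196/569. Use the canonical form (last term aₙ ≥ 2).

8196 = 14*569 + 230
569 = 2*230 + 109
230 = 2*109 + 12
109 = 9*12 + 1
12 = 12*1 + 0  (stop)
So 8196/569 = [14; 2, 2, 9, 12].

[14; 2, 2, 9, 12]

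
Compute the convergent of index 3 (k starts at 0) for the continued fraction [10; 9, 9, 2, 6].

Using pₖ = aₖpₖ₋₁ + pₖ₋₂, qₖ = aₖqₖ₋₁ + qₖ₋₂ (with p₋₁=1, p₋₂=0, q₋₁=0, q₋₂=1):
  k=0: a=10, p=10, q=1
  k=1: a=9, p=91, q=9
  k=2: a=9, p=829, q=82
  k=3: a=2, p=1749, q=173

1749/173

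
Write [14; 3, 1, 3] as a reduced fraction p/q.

214/15

Fold from the inside: start with 3/1.
  1 + 1/3 = 4/3
  3 + 3/4 = 15/4
  14 + 4/15 = 214/15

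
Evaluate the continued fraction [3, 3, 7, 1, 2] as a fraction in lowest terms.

Using pₖ = aₖpₖ₋₁ + pₖ₋₂ and qₖ = aₖqₖ₋₁ + qₖ₋₂:
  k=0: a=3, p=3, q=1
  k=1: a=3, p=10, q=3
  k=2: a=7, p=73, q=22
  k=3: a=1, p=83, q=25
  k=4: a=2, p=239, q=72

239/72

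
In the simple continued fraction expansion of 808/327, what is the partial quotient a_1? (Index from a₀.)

2

808 = 2·327 + 154   →  a_0 = 2
327 = 2·154 + 19   →  a_1 = 2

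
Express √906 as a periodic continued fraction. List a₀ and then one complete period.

a₀ = ⌊√906⌋ = 30.
With m₀=0, d₀=1 and mₖ₊₁ = dₖaₖ − mₖ, dₖ₊₁ = (n − mₖ₊₁²)/dₖ, aₖ₊₁ = ⌊(a₀+mₖ₊₁)/dₖ₊₁⌋:
  k=1: m=30, d=6, a=10
  k=2: m=30, d=1, a=60
d=1 and a=2a₀=60 at k=2, so the next step gives (m, d) = (30, 6) again — its k=1 value — and the period has length 2.

[30; 10, 60]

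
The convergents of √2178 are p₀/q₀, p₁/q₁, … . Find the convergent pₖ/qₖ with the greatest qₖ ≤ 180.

6487/139

√2178 = [46; 1, 2, 46, 2, 1, 92, …] (period length 6).
Convergents:
  p_0/q_0 = 46/1
  p_1/q_1 = 47/1
  p_2/q_2 = 140/3
  p_3/q_3 = 6487/139
  p_4/q_4 = 13114/281
q_3 = 139 ≤ 180 < 281 = q_4, so the answer is 6487/139.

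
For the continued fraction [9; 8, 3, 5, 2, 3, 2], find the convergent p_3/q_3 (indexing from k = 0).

Using pₖ = aₖpₖ₋₁ + pₖ₋₂, qₖ = aₖqₖ₋₁ + qₖ₋₂ (with p₋₁=1, p₋₂=0, q₋₁=0, q₋₂=1):
  k=0: a=9, p=9, q=1
  k=1: a=8, p=73, q=8
  k=2: a=3, p=228, q=25
  k=3: a=5, p=1213, q=133

1213/133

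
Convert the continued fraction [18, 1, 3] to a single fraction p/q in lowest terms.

Fold from the inside: start with 3/1.
  1 + 1/3 = 4/3
  18 + 3/4 = 75/4

75/4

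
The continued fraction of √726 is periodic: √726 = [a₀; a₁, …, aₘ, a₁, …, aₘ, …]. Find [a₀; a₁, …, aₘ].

[26; 1, 16, 1, 52]

a₀ = ⌊√726⌋ = 26.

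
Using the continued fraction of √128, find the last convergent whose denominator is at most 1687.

√128 = [11; 3, 5, 3, 22, …] (period length 4).
Convergents:
  p_0/q_0 = 11/1
  p_1/q_1 = 34/3
  p_2/q_2 = 181/16
  p_3/q_3 = 577/51
  p_4/q_4 = 12875/1138
  p_5/q_5 = 39202/3465
q_4 = 1138 ≤ 1687 < 3465 = q_5, so the answer is 12875/1138.

12875/1138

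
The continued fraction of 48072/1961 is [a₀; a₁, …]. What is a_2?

1

48072 = 24·1961 + 1008   →  a_0 = 24
1961 = 1·1008 + 953   →  a_1 = 1
1008 = 1·953 + 55   →  a_2 = 1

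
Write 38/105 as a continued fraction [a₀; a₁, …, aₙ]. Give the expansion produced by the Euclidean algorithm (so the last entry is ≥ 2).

[0; 2, 1, 3, 4, 2]

38 = 0·105 + 38
105 = 2·38 + 29
38 = 1·29 + 9
29 = 3·9 + 2
9 = 4·2 + 1
2 = 2·1 + 0  (stop)
So 38/105 = [0; 2, 1, 3, 4, 2].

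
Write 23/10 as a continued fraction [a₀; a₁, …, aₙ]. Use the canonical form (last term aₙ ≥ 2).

23 = 2*10 + 3
10 = 3*3 + 1
3 = 3*1 + 0  (stop)
So 23/10 = [2; 3, 3].

[2; 3, 3]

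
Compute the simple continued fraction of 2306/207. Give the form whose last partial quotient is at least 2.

[11; 7, 7, 4]

2306 = 11×207 + 29
207 = 7×29 + 4
29 = 7×4 + 1
4 = 4×1 + 0  (stop)
So 2306/207 = [11; 7, 7, 4].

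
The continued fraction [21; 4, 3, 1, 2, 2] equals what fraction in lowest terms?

Fold from the inside: start with 2/1.
  2 + 1/2 = 5/2
  1 + 2/5 = 7/5
  3 + 5/7 = 26/7
  4 + 7/26 = 111/26
  21 + 26/111 = 2357/111

2357/111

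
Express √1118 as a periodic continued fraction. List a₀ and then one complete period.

[33; 2, 3, 2, 3, 2, 66]

a₀ = ⌊√1118⌋ = 33.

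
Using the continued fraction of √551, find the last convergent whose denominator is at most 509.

√551 = [23; 2, 8, 1, 8, 2, 46, …] (period length 6).
Convergents:
  p_0/q_0 = 23/1
  p_1/q_1 = 47/2
  p_2/q_2 = 399/17
  p_3/q_3 = 446/19
  p_4/q_4 = 3967/169
  p_5/q_5 = 8380/357
  p_6/q_6 = 389447/16591
q_5 = 357 ≤ 509 < 16591 = q_6, so the answer is 8380/357.

8380/357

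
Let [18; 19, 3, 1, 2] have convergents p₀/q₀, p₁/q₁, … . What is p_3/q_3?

Using pₖ = aₖpₖ₋₁ + pₖ₋₂, qₖ = aₖqₖ₋₁ + qₖ₋₂ (with p₋₁=1, p₋₂=0, q₋₁=0, q₋₂=1):
  k=0: a=18, p=18, q=1
  k=1: a=19, p=343, q=19
  k=2: a=3, p=1047, q=58
  k=3: a=1, p=1390, q=77

1390/77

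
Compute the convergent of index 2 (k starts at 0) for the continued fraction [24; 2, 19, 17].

955/39

Using pₖ = aₖpₖ₋₁ + pₖ₋₂, qₖ = aₖqₖ₋₁ + qₖ₋₂ (with p₋₁=1, p₋₂=0, q₋₁=0, q₋₂=1):
  k=0: a=24, p=24, q=1
  k=1: a=2, p=49, q=2
  k=2: a=19, p=955, q=39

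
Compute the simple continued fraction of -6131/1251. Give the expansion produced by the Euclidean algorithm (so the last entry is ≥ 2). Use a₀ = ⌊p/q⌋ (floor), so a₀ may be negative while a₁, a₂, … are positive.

-6131 = -5×1251 + 124
1251 = 10×124 + 11
124 = 11×11 + 3
11 = 3×3 + 2
3 = 1×2 + 1
2 = 2×1 + 0  (stop)
So -6131/1251 = [-5; 10, 11, 3, 1, 2].

[-5; 10, 11, 3, 1, 2]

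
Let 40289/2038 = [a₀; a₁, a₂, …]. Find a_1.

40289 = 19·2038 + 1567   →  a_0 = 19
2038 = 1·1567 + 471   →  a_1 = 1

1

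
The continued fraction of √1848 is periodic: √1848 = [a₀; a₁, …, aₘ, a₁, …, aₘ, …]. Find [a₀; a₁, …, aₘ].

a₀ = ⌊√1848⌋ = 42.
With m₀=0, d₀=1 and mₖ₊₁ = dₖaₖ − mₖ, dₖ₊₁ = (n − mₖ₊₁²)/dₖ, aₖ₊₁ = ⌊(a₀+mₖ₊₁)/dₖ₊₁⌋:
  k=1: m=42, d=84, a=1
  k=2: m=42, d=1, a=84
d=1 and a=2a₀=84 at k=2, so the next step gives (m, d) = (42, 84) again — its k=1 value — and the period has length 2.

[42; 1, 84]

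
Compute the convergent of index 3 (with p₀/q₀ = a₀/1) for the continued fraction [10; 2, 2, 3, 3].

Using pₖ = aₖpₖ₋₁ + pₖ₋₂, qₖ = aₖqₖ₋₁ + qₖ₋₂ (with p₋₁=1, p₋₂=0, q₋₁=0, q₋₂=1):
  k=0: a=10, p=10, q=1
  k=1: a=2, p=21, q=2
  k=2: a=2, p=52, q=5
  k=3: a=3, p=177, q=17

177/17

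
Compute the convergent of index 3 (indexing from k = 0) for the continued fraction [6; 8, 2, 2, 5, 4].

257/42

Using pₖ = aₖpₖ₋₁ + pₖ₋₂, qₖ = aₖqₖ₋₁ + qₖ₋₂ (with p₋₁=1, p₋₂=0, q₋₁=0, q₋₂=1):
  k=0: a=6, p=6, q=1
  k=1: a=8, p=49, q=8
  k=2: a=2, p=104, q=17
  k=3: a=2, p=257, q=42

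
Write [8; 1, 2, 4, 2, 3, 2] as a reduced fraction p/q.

1990/229

Using pₖ = aₖpₖ₋₁ + pₖ₋₂ and qₖ = aₖqₖ₋₁ + qₖ₋₂:
  k=0: a=8, p=8, q=1
  k=1: a=1, p=9, q=1
  k=2: a=2, p=26, q=3
  k=3: a=4, p=113, q=13
  k=4: a=2, p=252, q=29
  k=5: a=3, p=869, q=100
  k=6: a=2, p=1990, q=229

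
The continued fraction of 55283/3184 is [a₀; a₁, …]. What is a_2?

55283 = 17·3184 + 1155   →  a_0 = 17
3184 = 2·1155 + 874   →  a_1 = 2
1155 = 1·874 + 281   →  a_2 = 1

1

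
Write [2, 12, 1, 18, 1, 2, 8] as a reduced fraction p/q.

13234/6371

Fold from the inside: start with 8/1.
  2 + 1/8 = 17/8
  1 + 8/17 = 25/17
  18 + 17/25 = 467/25
  1 + 25/467 = 492/467
  12 + 467/492 = 6371/492
  2 + 492/6371 = 13234/6371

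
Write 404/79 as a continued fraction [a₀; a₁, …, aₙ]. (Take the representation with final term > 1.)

[5; 8, 1, 3, 2]

404 = 5*79 + 9
79 = 8*9 + 7
9 = 1*7 + 2
7 = 3*2 + 1
2 = 2*1 + 0  (stop)
So 404/79 = [5; 8, 1, 3, 2].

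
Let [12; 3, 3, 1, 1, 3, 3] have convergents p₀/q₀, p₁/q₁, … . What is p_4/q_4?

Using pₖ = aₖpₖ₋₁ + pₖ₋₂, qₖ = aₖqₖ₋₁ + qₖ₋₂ (with p₋₁=1, p₋₂=0, q₋₁=0, q₋₂=1):
  k=0: a=12, p=12, q=1
  k=1: a=3, p=37, q=3
  k=2: a=3, p=123, q=10
  k=3: a=1, p=160, q=13
  k=4: a=1, p=283, q=23

283/23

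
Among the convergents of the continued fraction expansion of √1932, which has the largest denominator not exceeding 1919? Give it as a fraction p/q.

√1932 = [43; 1, 20, 1, 86, …] (period length 4).
Convergents:
  p_0/q_0 = 43/1
  p_1/q_1 = 44/1
  p_2/q_2 = 923/21
  p_3/q_3 = 967/22
  p_4/q_4 = 84085/1913
  p_5/q_5 = 85052/1935
q_4 = 1913 ≤ 1919 < 1935 = q_5, so the answer is 84085/1913.

84085/1913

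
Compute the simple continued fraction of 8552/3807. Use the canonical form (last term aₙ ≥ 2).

8552 = 2*3807 + 938
3807 = 4*938 + 55
938 = 17*55 + 3
55 = 18*3 + 1
3 = 3*1 + 0  (stop)
So 8552/3807 = [2; 4, 17, 18, 3].

[2; 4, 17, 18, 3]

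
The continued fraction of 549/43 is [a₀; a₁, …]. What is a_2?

3

549 = 12·43 + 33   →  a_0 = 12
43 = 1·33 + 10   →  a_1 = 1
33 = 3·10 + 3   →  a_2 = 3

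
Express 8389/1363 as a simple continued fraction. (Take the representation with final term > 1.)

8389 = 6·1363 + 211
1363 = 6·211 + 97
211 = 2·97 + 17
97 = 5·17 + 12
17 = 1·12 + 5
12 = 2·5 + 2
5 = 2·2 + 1
2 = 2·1 + 0  (stop)
So 8389/1363 = [6; 6, 2, 5, 1, 2, 2, 2].

[6; 6, 2, 5, 1, 2, 2, 2]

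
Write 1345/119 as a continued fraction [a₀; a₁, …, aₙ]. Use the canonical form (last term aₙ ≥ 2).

[11; 3, 3, 3, 1, 2]

1345 = 11×119 + 36
119 = 3×36 + 11
36 = 3×11 + 3
11 = 3×3 + 2
3 = 1×2 + 1
2 = 2×1 + 0  (stop)
So 1345/119 = [11; 3, 3, 3, 1, 2].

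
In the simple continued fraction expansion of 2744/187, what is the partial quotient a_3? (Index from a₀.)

15

2744 = 14·187 + 126   →  a_0 = 14
187 = 1·126 + 61   →  a_1 = 1
126 = 2·61 + 4   →  a_2 = 2
61 = 15·4 + 1   →  a_3 = 15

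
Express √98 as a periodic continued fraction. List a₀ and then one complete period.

a₀ = ⌊√98⌋ = 9.
With m₀=0, d₀=1 and mₖ₊₁ = dₖaₖ − mₖ, dₖ₊₁ = (n − mₖ₊₁²)/dₖ, aₖ₊₁ = ⌊(a₀+mₖ₊₁)/dₖ₊₁⌋:
  k=1: m=9, d=17, a=1
  k=2: m=8, d=2, a=8
  k=3: m=8, d=17, a=1
  k=4: m=9, d=1, a=18
d=1 and a=2a₀=18 at k=4, so the next step gives (m, d) = (9, 17) again — its k=1 value — and the period has length 4.

[9; 1, 8, 1, 18]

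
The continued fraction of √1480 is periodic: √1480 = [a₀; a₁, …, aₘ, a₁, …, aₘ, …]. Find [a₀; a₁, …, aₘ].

[38; 2, 8, 19, 8, 2, 76]

a₀ = ⌊√1480⌋ = 38.
With m₀=0, d₀=1 and mₖ₊₁ = dₖaₖ − mₖ, dₖ₊₁ = (n − mₖ₊₁²)/dₖ, aₖ₊₁ = ⌊(a₀+mₖ₊₁)/dₖ₊₁⌋:
  k=1: m=38, d=36, a=2
  k=2: m=34, d=9, a=8
  k=3: m=38, d=4, a=19
  k=4: m=38, d=9, a=8
  k=5: m=34, d=36, a=2
  k=6: m=38, d=1, a=76
d=1 and a=2a₀=76 at k=6, so the next step gives (m, d) = (38, 36) again — its k=1 value — and the period has length 6.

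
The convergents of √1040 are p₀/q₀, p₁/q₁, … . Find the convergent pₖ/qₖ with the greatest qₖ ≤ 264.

√1040 = [32; 4, 64, …] (period length 2).
Convergents:
  p_0/q_0 = 32/1
  p_1/q_1 = 129/4
  p_2/q_2 = 8288/257
  p_3/q_3 = 33281/1032
q_2 = 257 ≤ 264 < 1032 = q_3, so the answer is 8288/257.

8288/257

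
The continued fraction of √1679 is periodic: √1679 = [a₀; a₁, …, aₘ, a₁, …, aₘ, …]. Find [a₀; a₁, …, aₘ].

[40; 1, 39, 1, 80]

a₀ = ⌊√1679⌋ = 40.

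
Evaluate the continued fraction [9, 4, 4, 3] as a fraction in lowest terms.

Using pₖ = aₖpₖ₋₁ + pₖ₋₂ and qₖ = aₖqₖ₋₁ + qₖ₋₂:
  k=0: a=9, p=9, q=1
  k=1: a=4, p=37, q=4
  k=2: a=4, p=157, q=17
  k=3: a=3, p=508, q=55

508/55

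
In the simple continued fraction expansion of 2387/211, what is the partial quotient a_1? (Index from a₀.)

3

2387 = 11·211 + 66   →  a_0 = 11
211 = 3·66 + 13   →  a_1 = 3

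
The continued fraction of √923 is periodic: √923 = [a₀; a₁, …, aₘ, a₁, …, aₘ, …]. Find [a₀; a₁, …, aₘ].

a₀ = ⌊√923⌋ = 30.
With m₀=0, d₀=1 and mₖ₊₁ = dₖaₖ − mₖ, dₖ₊₁ = (n − mₖ₊₁²)/dₖ, aₖ₊₁ = ⌊(a₀+mₖ₊₁)/dₖ₊₁⌋:
  k=1: m=30, d=23, a=2
  k=2: m=16, d=29, a=1
  k=3: m=13, d=26, a=1
  k=4: m=13, d=29, a=1
  k=5: m=16, d=23, a=2
  k=6: m=30, d=1, a=60
d=1 and a=2a₀=60 at k=6, so the next step gives (m, d) = (30, 23) again — its k=1 value — and the period has length 6.

[30; 2, 1, 1, 1, 2, 60]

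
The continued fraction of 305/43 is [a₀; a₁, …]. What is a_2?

1

305 = 7·43 + 4   →  a_0 = 7
43 = 10·4 + 3   →  a_1 = 10
4 = 1·3 + 1   →  a_2 = 1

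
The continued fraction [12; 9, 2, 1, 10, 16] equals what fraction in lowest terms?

58259/4812

Using pₖ = aₖpₖ₋₁ + pₖ₋₂ and qₖ = aₖqₖ₋₁ + qₖ₋₂:
  k=0: a=12, p=12, q=1
  k=1: a=9, p=109, q=9
  k=2: a=2, p=230, q=19
  k=3: a=1, p=339, q=28
  k=4: a=10, p=3620, q=299
  k=5: a=16, p=58259, q=4812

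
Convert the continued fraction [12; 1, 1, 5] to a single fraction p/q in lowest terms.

Using pₖ = aₖpₖ₋₁ + pₖ₋₂ and qₖ = aₖqₖ₋₁ + qₖ₋₂:
  k=0: a=12, p=12, q=1
  k=1: a=1, p=13, q=1
  k=2: a=1, p=25, q=2
  k=3: a=5, p=138, q=11

138/11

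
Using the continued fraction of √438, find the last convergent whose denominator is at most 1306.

√438 = [20; 1, 12, 1, 40, …] (period length 4).
Convergents:
  p_0/q_0 = 20/1
  p_1/q_1 = 21/1
  p_2/q_2 = 272/13
  p_3/q_3 = 293/14
  p_4/q_4 = 11992/573
  p_5/q_5 = 12285/587
  p_6/q_6 = 159412/7617
q_5 = 587 ≤ 1306 < 7617 = q_6, so the answer is 12285/587.

12285/587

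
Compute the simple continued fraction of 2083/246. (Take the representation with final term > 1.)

[8; 2, 7, 5, 3]

2083 = 8*246 + 115
246 = 2*115 + 16
115 = 7*16 + 3
16 = 5*3 + 1
3 = 3*1 + 0  (stop)
So 2083/246 = [8; 2, 7, 5, 3].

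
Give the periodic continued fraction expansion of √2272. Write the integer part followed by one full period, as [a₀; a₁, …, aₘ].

[47; 1, 1, 1, 94]

a₀ = ⌊√2272⌋ = 47.
With m₀=0, d₀=1 and mₖ₊₁ = dₖaₖ − mₖ, dₖ₊₁ = (n − mₖ₊₁²)/dₖ, aₖ₊₁ = ⌊(a₀+mₖ₊₁)/dₖ₊₁⌋:
  k=1: m=47, d=63, a=1
  k=2: m=16, d=32, a=1
  k=3: m=16, d=63, a=1
  k=4: m=47, d=1, a=94
d=1 and a=2a₀=94 at k=4, so the next step gives (m, d) = (47, 63) again — its k=1 value — and the period has length 4.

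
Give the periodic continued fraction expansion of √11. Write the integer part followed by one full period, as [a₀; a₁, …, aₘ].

a₀ = ⌊√11⌋ = 3.
With m₀=0, d₀=1 and mₖ₊₁ = dₖaₖ − mₖ, dₖ₊₁ = (n − mₖ₊₁²)/dₖ, aₖ₊₁ = ⌊(a₀+mₖ₊₁)/dₖ₊₁⌋:
  k=1: m=3, d=2, a=3
  k=2: m=3, d=1, a=6
d=1 and a=2a₀=6 at k=2, so the next step gives (m, d) = (3, 2) again — its k=1 value — and the period has length 2.

[3; 3, 6]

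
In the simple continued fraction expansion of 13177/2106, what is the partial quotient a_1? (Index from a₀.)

3

13177 = 6·2106 + 541   →  a_0 = 6
2106 = 3·541 + 483   →  a_1 = 3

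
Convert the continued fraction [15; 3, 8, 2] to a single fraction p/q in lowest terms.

Fold from the inside: start with 2/1.
  8 + 1/2 = 17/2
  3 + 2/17 = 53/17
  15 + 17/53 = 812/53

812/53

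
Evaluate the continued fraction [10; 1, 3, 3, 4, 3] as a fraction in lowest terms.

1949/181

Using pₖ = aₖpₖ₋₁ + pₖ₋₂ and qₖ = aₖqₖ₋₁ + qₖ₋₂:
  k=0: a=10, p=10, q=1
  k=1: a=1, p=11, q=1
  k=2: a=3, p=43, q=4
  k=3: a=3, p=140, q=13
  k=4: a=4, p=603, q=56
  k=5: a=3, p=1949, q=181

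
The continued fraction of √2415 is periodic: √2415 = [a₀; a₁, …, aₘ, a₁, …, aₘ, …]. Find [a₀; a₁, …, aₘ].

[49; 7, 98]

a₀ = ⌊√2415⌋ = 49.
With m₀=0, d₀=1 and mₖ₊₁ = dₖaₖ − mₖ, dₖ₊₁ = (n − mₖ₊₁²)/dₖ, aₖ₊₁ = ⌊(a₀+mₖ₊₁)/dₖ₊₁⌋:
  k=1: m=49, d=14, a=7
  k=2: m=49, d=1, a=98
d=1 and a=2a₀=98 at k=2, so the next step gives (m, d) = (49, 14) again — its k=1 value — and the period has length 2.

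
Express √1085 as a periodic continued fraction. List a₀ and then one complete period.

a₀ = ⌊√1085⌋ = 32.
With m₀=0, d₀=1 and mₖ₊₁ = dₖaₖ − mₖ, dₖ₊₁ = (n − mₖ₊₁²)/dₖ, aₖ₊₁ = ⌊(a₀+mₖ₊₁)/dₖ₊₁⌋:
  k=1: m=32, d=61, a=1
  k=2: m=29, d=4, a=15
  k=3: m=31, d=31, a=2
  k=4: m=31, d=4, a=15
  k=5: m=29, d=61, a=1
  k=6: m=32, d=1, a=64
d=1 and a=2a₀=64 at k=6, so the next step gives (m, d) = (32, 61) again — its k=1 value — and the period has length 6.

[32; 1, 15, 2, 15, 1, 64]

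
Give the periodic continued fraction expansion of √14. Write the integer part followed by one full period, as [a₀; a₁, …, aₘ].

[3; 1, 2, 1, 6]

a₀ = ⌊√14⌋ = 3.
With m₀=0, d₀=1 and mₖ₊₁ = dₖaₖ − mₖ, dₖ₊₁ = (n − mₖ₊₁²)/dₖ, aₖ₊₁ = ⌊(a₀+mₖ₊₁)/dₖ₊₁⌋:
  k=1: m=3, d=5, a=1
  k=2: m=2, d=2, a=2
  k=3: m=2, d=5, a=1
  k=4: m=3, d=1, a=6
d=1 and a=2a₀=6 at k=4, so the next step gives (m, d) = (3, 5) again — its k=1 value — and the period has length 4.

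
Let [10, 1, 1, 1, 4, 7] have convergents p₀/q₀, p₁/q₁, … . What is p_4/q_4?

Using pₖ = aₖpₖ₋₁ + pₖ₋₂, qₖ = aₖqₖ₋₁ + qₖ₋₂ (with p₋₁=1, p₋₂=0, q₋₁=0, q₋₂=1):
  k=0: a=10, p=10, q=1
  k=1: a=1, p=11, q=1
  k=2: a=1, p=21, q=2
  k=3: a=1, p=32, q=3
  k=4: a=4, p=149, q=14

149/14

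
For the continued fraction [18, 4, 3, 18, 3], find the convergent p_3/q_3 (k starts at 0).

4339/238

Using pₖ = aₖpₖ₋₁ + pₖ₋₂, qₖ = aₖqₖ₋₁ + qₖ₋₂ (with p₋₁=1, p₋₂=0, q₋₁=0, q₋₂=1):
  k=0: a=18, p=18, q=1
  k=1: a=4, p=73, q=4
  k=2: a=3, p=237, q=13
  k=3: a=18, p=4339, q=238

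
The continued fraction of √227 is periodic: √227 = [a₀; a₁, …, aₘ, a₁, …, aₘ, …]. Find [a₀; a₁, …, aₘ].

a₀ = ⌊√227⌋ = 15.
With m₀=0, d₀=1 and mₖ₊₁ = dₖaₖ − mₖ, dₖ₊₁ = (n − mₖ₊₁²)/dₖ, aₖ₊₁ = ⌊(a₀+mₖ₊₁)/dₖ₊₁⌋:
  k=1: m=15, d=2, a=15
  k=2: m=15, d=1, a=30
d=1 and a=2a₀=30 at k=2, so the next step gives (m, d) = (15, 2) again — its k=1 value — and the period has length 2.

[15; 15, 30]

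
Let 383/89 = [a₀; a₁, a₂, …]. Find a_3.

2

383 = 4·89 + 27   →  a_0 = 4
89 = 3·27 + 8   →  a_1 = 3
27 = 3·8 + 3   →  a_2 = 3
8 = 2·3 + 2   →  a_3 = 2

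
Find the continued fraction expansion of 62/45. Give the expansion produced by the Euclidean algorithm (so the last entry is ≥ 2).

62 = 1×45 + 17
45 = 2×17 + 11
17 = 1×11 + 6
11 = 1×6 + 5
6 = 1×5 + 1
5 = 5×1 + 0  (stop)
So 62/45 = [1; 2, 1, 1, 1, 5].

[1; 2, 1, 1, 1, 5]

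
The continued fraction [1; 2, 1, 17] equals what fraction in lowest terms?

71/53

Using pₖ = aₖpₖ₋₁ + pₖ₋₂ and qₖ = aₖqₖ₋₁ + qₖ₋₂:
  k=0: a=1, p=1, q=1
  k=1: a=2, p=3, q=2
  k=2: a=1, p=4, q=3
  k=3: a=17, p=71, q=53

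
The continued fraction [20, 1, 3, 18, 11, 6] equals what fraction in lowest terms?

Using pₖ = aₖpₖ₋₁ + pₖ₋₂ and qₖ = aₖqₖ₋₁ + qₖ₋₂:
  k=0: a=20, p=20, q=1
  k=1: a=1, p=21, q=1
  k=2: a=3, p=83, q=4
  k=3: a=18, p=1515, q=73
  k=4: a=11, p=16748, q=807
  k=5: a=6, p=102003, q=4915

102003/4915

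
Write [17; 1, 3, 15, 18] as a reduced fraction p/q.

Using pₖ = aₖpₖ₋₁ + pₖ₋₂ and qₖ = aₖqₖ₋₁ + qₖ₋₂:
  k=0: a=17, p=17, q=1
  k=1: a=1, p=18, q=1
  k=2: a=3, p=71, q=4
  k=3: a=15, p=1083, q=61
  k=4: a=18, p=19565, q=1102

19565/1102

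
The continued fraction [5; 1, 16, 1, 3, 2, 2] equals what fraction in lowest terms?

2324/391

Using pₖ = aₖpₖ₋₁ + pₖ₋₂ and qₖ = aₖqₖ₋₁ + qₖ₋₂:
  k=0: a=5, p=5, q=1
  k=1: a=1, p=6, q=1
  k=2: a=16, p=101, q=17
  k=3: a=1, p=107, q=18
  k=4: a=3, p=422, q=71
  k=5: a=2, p=951, q=160
  k=6: a=2, p=2324, q=391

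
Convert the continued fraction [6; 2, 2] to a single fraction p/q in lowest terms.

Using pₖ = aₖpₖ₋₁ + pₖ₋₂ and qₖ = aₖqₖ₋₁ + qₖ₋₂:
  k=0: a=6, p=6, q=1
  k=1: a=2, p=13, q=2
  k=2: a=2, p=32, q=5

32/5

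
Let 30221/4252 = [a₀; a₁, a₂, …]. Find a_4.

2

30221 = 7·4252 + 457   →  a_0 = 7
4252 = 9·457 + 139   →  a_1 = 9
457 = 3·139 + 40   →  a_2 = 3
139 = 3·40 + 19   →  a_3 = 3
40 = 2·19 + 2   →  a_4 = 2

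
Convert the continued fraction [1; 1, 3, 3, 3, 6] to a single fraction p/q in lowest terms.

479/271

Using pₖ = aₖpₖ₋₁ + pₖ₋₂ and qₖ = aₖqₖ₋₁ + qₖ₋₂:
  k=0: a=1, p=1, q=1
  k=1: a=1, p=2, q=1
  k=2: a=3, p=7, q=4
  k=3: a=3, p=23, q=13
  k=4: a=3, p=76, q=43
  k=5: a=6, p=479, q=271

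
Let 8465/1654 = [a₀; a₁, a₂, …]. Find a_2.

8465 = 5·1654 + 195   →  a_0 = 5
1654 = 8·195 + 94   →  a_1 = 8
195 = 2·94 + 7   →  a_2 = 2

2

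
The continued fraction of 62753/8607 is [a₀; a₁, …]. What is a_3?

3

62753 = 7·8607 + 2504   →  a_0 = 7
8607 = 3·2504 + 1095   →  a_1 = 3
2504 = 2·1095 + 314   →  a_2 = 2
1095 = 3·314 + 153   →  a_3 = 3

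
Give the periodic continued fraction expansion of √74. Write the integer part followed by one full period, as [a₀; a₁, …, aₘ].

[8; 1, 1, 1, 1, 16]

a₀ = ⌊√74⌋ = 8.
With m₀=0, d₀=1 and mₖ₊₁ = dₖaₖ − mₖ, dₖ₊₁ = (n − mₖ₊₁²)/dₖ, aₖ₊₁ = ⌊(a₀+mₖ₊₁)/dₖ₊₁⌋:
  k=1: m=8, d=10, a=1
  k=2: m=2, d=7, a=1
  k=3: m=5, d=7, a=1
  k=4: m=2, d=10, a=1
  k=5: m=8, d=1, a=16
d=1 and a=2a₀=16 at k=5, so the next step gives (m, d) = (8, 10) again — its k=1 value — and the period has length 5.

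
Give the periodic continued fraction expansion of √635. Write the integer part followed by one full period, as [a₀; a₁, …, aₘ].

a₀ = ⌊√635⌋ = 25.
With m₀=0, d₀=1 and mₖ₊₁ = dₖaₖ − mₖ, dₖ₊₁ = (n − mₖ₊₁²)/dₖ, aₖ₊₁ = ⌊(a₀+mₖ₊₁)/dₖ₊₁⌋:
  k=1: m=25, d=10, a=5
  k=2: m=25, d=1, a=50
d=1 and a=2a₀=50 at k=2, so the next step gives (m, d) = (25, 10) again — its k=1 value — and the period has length 2.

[25; 5, 50]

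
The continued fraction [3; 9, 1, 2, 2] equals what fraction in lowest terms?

Fold from the inside: start with 2/1.
  2 + 1/2 = 5/2
  1 + 2/5 = 7/5
  9 + 5/7 = 68/7
  3 + 7/68 = 211/68

211/68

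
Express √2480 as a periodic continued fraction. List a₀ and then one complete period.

[49; 1, 3, 1, 98]

a₀ = ⌊√2480⌋ = 49.
With m₀=0, d₀=1 and mₖ₊₁ = dₖaₖ − mₖ, dₖ₊₁ = (n − mₖ₊₁²)/dₖ, aₖ₊₁ = ⌊(a₀+mₖ₊₁)/dₖ₊₁⌋:
  k=1: m=49, d=79, a=1
  k=2: m=30, d=20, a=3
  k=3: m=30, d=79, a=1
  k=4: m=49, d=1, a=98
d=1 and a=2a₀=98 at k=4, so the next step gives (m, d) = (49, 79) again — its k=1 value — and the period has length 4.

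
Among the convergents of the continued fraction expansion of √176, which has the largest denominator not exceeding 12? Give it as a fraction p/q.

√176 = [13; 3, 1, 3, 26, …] (period length 4).
Convergents:
  p_0/q_0 = 13/1
  p_1/q_1 = 40/3
  p_2/q_2 = 53/4
  p_3/q_3 = 199/15
q_2 = 4 ≤ 12 < 15 = q_3, so the answer is 53/4.

53/4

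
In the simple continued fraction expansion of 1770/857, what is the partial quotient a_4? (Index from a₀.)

1770 = 2·857 + 56   →  a_0 = 2
857 = 15·56 + 17   →  a_1 = 15
56 = 3·17 + 5   →  a_2 = 3
17 = 3·5 + 2   →  a_3 = 3
5 = 2·2 + 1   →  a_4 = 2

2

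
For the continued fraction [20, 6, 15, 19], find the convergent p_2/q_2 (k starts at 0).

1835/91

Using pₖ = aₖpₖ₋₁ + pₖ₋₂, qₖ = aₖqₖ₋₁ + qₖ₋₂ (with p₋₁=1, p₋₂=0, q₋₁=0, q₋₂=1):
  k=0: a=20, p=20, q=1
  k=1: a=6, p=121, q=6
  k=2: a=15, p=1835, q=91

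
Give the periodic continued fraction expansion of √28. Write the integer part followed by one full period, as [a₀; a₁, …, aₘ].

a₀ = ⌊√28⌋ = 5.
With m₀=0, d₀=1 and mₖ₊₁ = dₖaₖ − mₖ, dₖ₊₁ = (n − mₖ₊₁²)/dₖ, aₖ₊₁ = ⌊(a₀+mₖ₊₁)/dₖ₊₁⌋:
  k=1: m=5, d=3, a=3
  k=2: m=4, d=4, a=2
  k=3: m=4, d=3, a=3
  k=4: m=5, d=1, a=10
d=1 and a=2a₀=10 at k=4, so the next step gives (m, d) = (5, 3) again — its k=1 value — and the period has length 4.

[5; 3, 2, 3, 10]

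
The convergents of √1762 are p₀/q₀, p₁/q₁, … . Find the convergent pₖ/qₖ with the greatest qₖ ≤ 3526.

√1762 = [41; 1, 40, 1, 82, …] (period length 4).
Convergents:
  p_0/q_0 = 41/1
  p_1/q_1 = 42/1
  p_2/q_2 = 1721/41
  p_3/q_3 = 1763/42
  p_4/q_4 = 146287/3485
  p_5/q_5 = 148050/3527
q_4 = 3485 ≤ 3526 < 3527 = q_5, so the answer is 146287/3485.

146287/3485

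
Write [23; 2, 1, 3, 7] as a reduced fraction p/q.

Fold from the inside: start with 7/1.
  3 + 1/7 = 22/7
  1 + 7/22 = 29/22
  2 + 22/29 = 80/29
  23 + 29/80 = 1869/80

1869/80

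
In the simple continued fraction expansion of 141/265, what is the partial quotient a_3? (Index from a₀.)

141 = 0·265 + 141   →  a_0 = 0
265 = 1·141 + 124   →  a_1 = 1
141 = 1·124 + 17   →  a_2 = 1
124 = 7·17 + 5   →  a_3 = 7

7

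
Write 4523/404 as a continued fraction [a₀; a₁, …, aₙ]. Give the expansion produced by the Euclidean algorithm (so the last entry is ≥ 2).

4523 = 11×404 + 79
404 = 5×79 + 9
79 = 8×9 + 7
9 = 1×7 + 2
7 = 3×2 + 1
2 = 2×1 + 0  (stop)
So 4523/404 = [11; 5, 8, 1, 3, 2].

[11; 5, 8, 1, 3, 2]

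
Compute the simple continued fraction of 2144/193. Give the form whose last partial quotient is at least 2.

2144 = 11·193 + 21
193 = 9·21 + 4
21 = 5·4 + 1
4 = 4·1 + 0  (stop)
So 2144/193 = [11; 9, 5, 4].

[11; 9, 5, 4]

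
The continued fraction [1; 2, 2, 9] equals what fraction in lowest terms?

66/47

Fold from the inside: start with 9/1.
  2 + 1/9 = 19/9
  2 + 9/19 = 47/19
  1 + 19/47 = 66/47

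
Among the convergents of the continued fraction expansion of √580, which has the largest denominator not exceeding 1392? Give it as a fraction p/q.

13896/577

√580 = [24; 12, 48, …] (period length 2).
Convergents:
  p_0/q_0 = 24/1
  p_1/q_1 = 289/12
  p_2/q_2 = 13896/577
  p_3/q_3 = 167041/6936
q_2 = 577 ≤ 1392 < 6936 = q_3, so the answer is 13896/577.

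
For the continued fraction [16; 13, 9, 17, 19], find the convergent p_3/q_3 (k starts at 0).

Using pₖ = aₖpₖ₋₁ + pₖ₋₂, qₖ = aₖqₖ₋₁ + qₖ₋₂ (with p₋₁=1, p₋₂=0, q₋₁=0, q₋₂=1):
  k=0: a=16, p=16, q=1
  k=1: a=13, p=209, q=13
  k=2: a=9, p=1897, q=118
  k=3: a=17, p=32458, q=2019

32458/2019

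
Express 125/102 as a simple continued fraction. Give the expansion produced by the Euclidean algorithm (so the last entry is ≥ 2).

[1; 4, 2, 3, 3]

125 = 1*102 + 23
102 = 4*23 + 10
23 = 2*10 + 3
10 = 3*3 + 1
3 = 3*1 + 0  (stop)
So 125/102 = [1; 4, 2, 3, 3].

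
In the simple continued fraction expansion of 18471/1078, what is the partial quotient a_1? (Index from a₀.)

18471 = 17·1078 + 145   →  a_0 = 17
1078 = 7·145 + 63   →  a_1 = 7

7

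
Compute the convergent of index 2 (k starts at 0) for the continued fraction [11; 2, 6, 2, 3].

149/13

Using pₖ = aₖpₖ₋₁ + pₖ₋₂, qₖ = aₖqₖ₋₁ + qₖ₋₂ (with p₋₁=1, p₋₂=0, q₋₁=0, q₋₂=1):
  k=0: a=11, p=11, q=1
  k=1: a=2, p=23, q=2
  k=2: a=6, p=149, q=13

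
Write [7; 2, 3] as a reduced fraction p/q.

52/7

Using pₖ = aₖpₖ₋₁ + pₖ₋₂ and qₖ = aₖqₖ₋₁ + qₖ₋₂:
  k=0: a=7, p=7, q=1
  k=1: a=2, p=15, q=2
  k=2: a=3, p=52, q=7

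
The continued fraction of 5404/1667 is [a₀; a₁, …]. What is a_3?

3

5404 = 3·1667 + 403   →  a_0 = 3
1667 = 4·403 + 55   →  a_1 = 4
403 = 7·55 + 18   →  a_2 = 7
55 = 3·18 + 1   →  a_3 = 3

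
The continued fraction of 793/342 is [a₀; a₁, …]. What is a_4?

1

793 = 2·342 + 109   →  a_0 = 2
342 = 3·109 + 15   →  a_1 = 3
109 = 7·15 + 4   →  a_2 = 7
15 = 3·4 + 3   →  a_3 = 3
4 = 1·3 + 1   →  a_4 = 1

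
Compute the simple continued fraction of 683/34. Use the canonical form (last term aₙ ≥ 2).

[20; 11, 3]

683 = 20·34 + 3
34 = 11·3 + 1
3 = 3·1 + 0  (stop)
So 683/34 = [20; 11, 3].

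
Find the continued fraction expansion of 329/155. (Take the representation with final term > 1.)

[2; 8, 6, 3]

329 = 2×155 + 19
155 = 8×19 + 3
19 = 6×3 + 1
3 = 3×1 + 0  (stop)
So 329/155 = [2; 8, 6, 3].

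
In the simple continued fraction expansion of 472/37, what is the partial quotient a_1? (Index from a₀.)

472 = 12·37 + 28   →  a_0 = 12
37 = 1·28 + 9   →  a_1 = 1

1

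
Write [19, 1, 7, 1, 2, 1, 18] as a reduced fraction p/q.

Using pₖ = aₖpₖ₋₁ + pₖ₋₂ and qₖ = aₖqₖ₋₁ + qₖ₋₂:
  k=0: a=19, p=19, q=1
  k=1: a=1, p=20, q=1
  k=2: a=7, p=159, q=8
  k=3: a=1, p=179, q=9
  k=4: a=2, p=517, q=26
  k=5: a=1, p=696, q=35
  k=6: a=18, p=13045, q=656

13045/656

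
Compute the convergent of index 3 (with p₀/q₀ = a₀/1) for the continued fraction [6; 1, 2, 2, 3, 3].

Using pₖ = aₖpₖ₋₁ + pₖ₋₂, qₖ = aₖqₖ₋₁ + qₖ₋₂ (with p₋₁=1, p₋₂=0, q₋₁=0, q₋₂=1):
  k=0: a=6, p=6, q=1
  k=1: a=1, p=7, q=1
  k=2: a=2, p=20, q=3
  k=3: a=2, p=47, q=7

47/7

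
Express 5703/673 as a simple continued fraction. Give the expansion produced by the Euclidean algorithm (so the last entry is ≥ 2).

5703 = 8×673 + 319
673 = 2×319 + 35
319 = 9×35 + 4
35 = 8×4 + 3
4 = 1×3 + 1
3 = 3×1 + 0  (stop)
So 5703/673 = [8; 2, 9, 8, 1, 3].

[8; 2, 9, 8, 1, 3]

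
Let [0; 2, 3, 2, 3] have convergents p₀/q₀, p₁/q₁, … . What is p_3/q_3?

7/16

Using pₖ = aₖpₖ₋₁ + pₖ₋₂, qₖ = aₖqₖ₋₁ + qₖ₋₂ (with p₋₁=1, p₋₂=0, q₋₁=0, q₋₂=1):
  k=0: a=0, p=0, q=1
  k=1: a=2, p=1, q=2
  k=2: a=3, p=3, q=7
  k=3: a=2, p=7, q=16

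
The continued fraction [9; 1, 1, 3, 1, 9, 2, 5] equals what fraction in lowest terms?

Using pₖ = aₖpₖ₋₁ + pₖ₋₂ and qₖ = aₖqₖ₋₁ + qₖ₋₂:
  k=0: a=9, p=9, q=1
  k=1: a=1, p=10, q=1
  k=2: a=1, p=19, q=2
  k=3: a=3, p=67, q=7
  k=4: a=1, p=86, q=9
  k=5: a=9, p=841, q=88
  k=6: a=2, p=1768, q=185
  k=7: a=5, p=9681, q=1013

9681/1013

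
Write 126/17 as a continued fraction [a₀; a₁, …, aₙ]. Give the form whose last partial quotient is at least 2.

[7; 2, 2, 3]

126 = 7*17 + 7
17 = 2*7 + 3
7 = 2*3 + 1
3 = 3*1 + 0  (stop)
So 126/17 = [7; 2, 2, 3].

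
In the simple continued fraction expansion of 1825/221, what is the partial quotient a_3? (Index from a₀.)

1825 = 8·221 + 57   →  a_0 = 8
221 = 3·57 + 50   →  a_1 = 3
57 = 1·50 + 7   →  a_2 = 1
50 = 7·7 + 1   →  a_3 = 7

7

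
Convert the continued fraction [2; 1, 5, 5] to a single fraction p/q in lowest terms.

Using pₖ = aₖpₖ₋₁ + pₖ₋₂ and qₖ = aₖqₖ₋₁ + qₖ₋₂:
  k=0: a=2, p=2, q=1
  k=1: a=1, p=3, q=1
  k=2: a=5, p=17, q=6
  k=3: a=5, p=88, q=31

88/31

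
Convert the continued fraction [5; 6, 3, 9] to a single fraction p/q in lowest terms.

913/177

Using pₖ = aₖpₖ₋₁ + pₖ₋₂ and qₖ = aₖqₖ₋₁ + qₖ₋₂:
  k=0: a=5, p=5, q=1
  k=1: a=6, p=31, q=6
  k=2: a=3, p=98, q=19
  k=3: a=9, p=913, q=177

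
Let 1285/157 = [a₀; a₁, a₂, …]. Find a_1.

5

1285 = 8·157 + 29   →  a_0 = 8
157 = 5·29 + 12   →  a_1 = 5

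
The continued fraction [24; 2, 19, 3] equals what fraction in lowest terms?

Fold from the inside: start with 3/1.
  19 + 1/3 = 58/3
  2 + 3/58 = 119/58
  24 + 58/119 = 2914/119

2914/119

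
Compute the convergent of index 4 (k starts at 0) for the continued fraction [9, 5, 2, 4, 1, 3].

551/60

Using pₖ = aₖpₖ₋₁ + pₖ₋₂, qₖ = aₖqₖ₋₁ + qₖ₋₂ (with p₋₁=1, p₋₂=0, q₋₁=0, q₋₂=1):
  k=0: a=9, p=9, q=1
  k=1: a=5, p=46, q=5
  k=2: a=2, p=101, q=11
  k=3: a=4, p=450, q=49
  k=4: a=1, p=551, q=60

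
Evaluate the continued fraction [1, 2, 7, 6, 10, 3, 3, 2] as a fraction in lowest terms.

32501/22149

Using pₖ = aₖpₖ₋₁ + pₖ₋₂ and qₖ = aₖqₖ₋₁ + qₖ₋₂:
  k=0: a=1, p=1, q=1
  k=1: a=2, p=3, q=2
  k=2: a=7, p=22, q=15
  k=3: a=6, p=135, q=92
  k=4: a=10, p=1372, q=935
  k=5: a=3, p=4251, q=2897
  k=6: a=3, p=14125, q=9626
  k=7: a=2, p=32501, q=22149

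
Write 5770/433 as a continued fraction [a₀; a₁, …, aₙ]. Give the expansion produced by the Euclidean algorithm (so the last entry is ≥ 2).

[13; 3, 14, 10]

5770 = 13·433 + 141
433 = 3·141 + 10
141 = 14·10 + 1
10 = 10·1 + 0  (stop)
So 5770/433 = [13; 3, 14, 10].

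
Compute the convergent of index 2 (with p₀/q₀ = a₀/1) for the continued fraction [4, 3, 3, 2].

43/10

Using pₖ = aₖpₖ₋₁ + pₖ₋₂, qₖ = aₖqₖ₋₁ + qₖ₋₂ (with p₋₁=1, p₋₂=0, q₋₁=0, q₋₂=1):
  k=0: a=4, p=4, q=1
  k=1: a=3, p=13, q=3
  k=2: a=3, p=43, q=10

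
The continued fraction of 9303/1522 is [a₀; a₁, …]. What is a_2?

1

9303 = 6·1522 + 171   →  a_0 = 6
1522 = 8·171 + 154   →  a_1 = 8
171 = 1·154 + 17   →  a_2 = 1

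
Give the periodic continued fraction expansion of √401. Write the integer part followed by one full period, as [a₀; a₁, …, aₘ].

[20; 40]

a₀ = ⌊√401⌋ = 20.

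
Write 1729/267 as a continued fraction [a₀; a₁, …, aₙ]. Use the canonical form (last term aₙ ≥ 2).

1729 = 6·267 + 127
267 = 2·127 + 13
127 = 9·13 + 10
13 = 1·10 + 3
10 = 3·3 + 1
3 = 3·1 + 0  (stop)
So 1729/267 = [6; 2, 9, 1, 3, 3].

[6; 2, 9, 1, 3, 3]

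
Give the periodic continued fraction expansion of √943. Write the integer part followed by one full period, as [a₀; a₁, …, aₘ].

a₀ = ⌊√943⌋ = 30.
With m₀=0, d₀=1 and mₖ₊₁ = dₖaₖ − mₖ, dₖ₊₁ = (n − mₖ₊₁²)/dₖ, aₖ₊₁ = ⌊(a₀+mₖ₊₁)/dₖ₊₁⌋:
  k=1: m=30, d=43, a=1
  k=2: m=13, d=18, a=2
  k=3: m=23, d=23, a=2
  k=4: m=23, d=18, a=2
  k=5: m=13, d=43, a=1
  k=6: m=30, d=1, a=60
d=1 and a=2a₀=60 at k=6, so the next step gives (m, d) = (30, 43) again — its k=1 value — and the period has length 6.

[30; 1, 2, 2, 2, 1, 60]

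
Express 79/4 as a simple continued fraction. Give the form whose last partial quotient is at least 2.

[19; 1, 3]

79 = 19*4 + 3
4 = 1*3 + 1
3 = 3*1 + 0  (stop)
So 79/4 = [19; 1, 3].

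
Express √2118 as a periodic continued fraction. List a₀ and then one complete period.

a₀ = ⌊√2118⌋ = 46.
With m₀=0, d₀=1 and mₖ₊₁ = dₖaₖ − mₖ, dₖ₊₁ = (n − mₖ₊₁²)/dₖ, aₖ₊₁ = ⌊(a₀+mₖ₊₁)/dₖ₊₁⌋:
  k=1: m=46, d=2, a=46
  k=2: m=46, d=1, a=92
d=1 and a=2a₀=92 at k=2, so the next step gives (m, d) = (46, 2) again — its k=1 value — and the period has length 2.

[46; 46, 92]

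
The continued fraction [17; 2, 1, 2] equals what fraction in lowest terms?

139/8

Fold from the inside: start with 2/1.
  1 + 1/2 = 3/2
  2 + 2/3 = 8/3
  17 + 3/8 = 139/8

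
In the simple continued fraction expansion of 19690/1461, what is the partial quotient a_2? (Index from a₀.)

10

19690 = 13·1461 + 697   →  a_0 = 13
1461 = 2·697 + 67   →  a_1 = 2
697 = 10·67 + 27   →  a_2 = 10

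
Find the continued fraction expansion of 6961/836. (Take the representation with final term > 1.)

6961 = 8·836 + 273
836 = 3·273 + 17
273 = 16·17 + 1
17 = 17·1 + 0  (stop)
So 6961/836 = [8; 3, 16, 17].

[8; 3, 16, 17]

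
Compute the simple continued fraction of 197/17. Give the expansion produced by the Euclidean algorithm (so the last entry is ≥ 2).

[11; 1, 1, 2, 3]

197 = 11×17 + 10
17 = 1×10 + 7
10 = 1×7 + 3
7 = 2×3 + 1
3 = 3×1 + 0  (stop)
So 197/17 = [11; 1, 1, 2, 3].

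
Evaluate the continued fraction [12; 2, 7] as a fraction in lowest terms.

Using pₖ = aₖpₖ₋₁ + pₖ₋₂ and qₖ = aₖqₖ₋₁ + qₖ₋₂:
  k=0: a=12, p=12, q=1
  k=1: a=2, p=25, q=2
  k=2: a=7, p=187, q=15

187/15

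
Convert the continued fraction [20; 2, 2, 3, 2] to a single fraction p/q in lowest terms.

796/39

Using pₖ = aₖpₖ₋₁ + pₖ₋₂ and qₖ = aₖqₖ₋₁ + qₖ₋₂:
  k=0: a=20, p=20, q=1
  k=1: a=2, p=41, q=2
  k=2: a=2, p=102, q=5
  k=3: a=3, p=347, q=17
  k=4: a=2, p=796, q=39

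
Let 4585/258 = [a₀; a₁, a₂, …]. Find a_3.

2

4585 = 17·258 + 199   →  a_0 = 17
258 = 1·199 + 59   →  a_1 = 1
199 = 3·59 + 22   →  a_2 = 3
59 = 2·22 + 15   →  a_3 = 2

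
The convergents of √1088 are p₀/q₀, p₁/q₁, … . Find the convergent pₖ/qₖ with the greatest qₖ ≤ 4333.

√1088 = [32; 1, 64, …] (period length 2).
Convergents:
  p_0/q_0 = 32/1
  p_1/q_1 = 33/1
  p_2/q_2 = 2144/65
  p_3/q_3 = 2177/66
  p_4/q_4 = 141472/4289
  p_5/q_5 = 143649/4355
q_4 = 4289 ≤ 4333 < 4355 = q_5, so the answer is 141472/4289.

141472/4289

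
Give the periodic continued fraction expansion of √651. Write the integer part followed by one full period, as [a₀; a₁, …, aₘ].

a₀ = ⌊√651⌋ = 25.

[25; 1, 1, 16, 1, 1, 50]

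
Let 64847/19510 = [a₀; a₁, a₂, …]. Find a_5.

18

64847 = 3·19510 + 6317   →  a_0 = 3
19510 = 3·6317 + 559   →  a_1 = 3
6317 = 11·559 + 168   →  a_2 = 11
559 = 3·168 + 55   →  a_3 = 3
168 = 3·55 + 3   →  a_4 = 3
55 = 18·3 + 1   →  a_5 = 18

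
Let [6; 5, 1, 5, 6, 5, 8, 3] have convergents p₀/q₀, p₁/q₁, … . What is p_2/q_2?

Using pₖ = aₖpₖ₋₁ + pₖ₋₂, qₖ = aₖqₖ₋₁ + qₖ₋₂ (with p₋₁=1, p₋₂=0, q₋₁=0, q₋₂=1):
  k=0: a=6, p=6, q=1
  k=1: a=5, p=31, q=5
  k=2: a=1, p=37, q=6

37/6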